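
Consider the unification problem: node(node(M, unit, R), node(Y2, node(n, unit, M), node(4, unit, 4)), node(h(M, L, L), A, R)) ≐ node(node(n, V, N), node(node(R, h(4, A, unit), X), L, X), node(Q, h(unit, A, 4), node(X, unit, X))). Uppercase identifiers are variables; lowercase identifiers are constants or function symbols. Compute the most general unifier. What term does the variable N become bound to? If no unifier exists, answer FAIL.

FAIL

Decompose node/3: node(M, unit, R) ≐ node(n, V, N),  node(Y2, node(n, unit, M), node(4, unit, 4)) ≐ node(node(R, h(4, A, unit), X), L, X),  node(h(M, L, L), A, R) ≐ node(Q, h(unit, A, 4), node(X, unit, X)).
Decompose node/3: M ≐ n,  unit ≐ V,  R ≐ N.
Bind M := n; substituting into the 2 remaining equations that mention M gives: node(Y2, node(n, unit, n), node(4, unit, 4)) ≐ node(node(R, h(4, A, unit), X), L, X),  node(h(n, L, L), A, R) ≐ node(Q, h(unit, A, 4), node(X, unit, X)).
Bind V := unit; no other remaining equation mentions V.
Bind R := N; substituting into the remaining equations gives: node(Y2, node(n, unit, n), node(4, unit, 4)) ≐ node(node(N, h(4, A, unit), X), L, X),  node(h(n, L, L), A, N) ≐ node(Q, h(unit, A, 4), node(X, unit, X)).
Decompose node/3: Y2 ≐ node(N, h(4, A, unit), X),  node(n, unit, n) ≐ L,  node(4, unit, 4) ≐ X.
Bind Y2 := node(N, h(4, A, unit), X); no other remaining equation mentions Y2.
Bind L := node(n, unit, n); substituting into the one remaining equation that mentions L gives: node(h(n, node(n, unit, n), node(n, unit, n)), A, N) ≐ node(Q, h(unit, A, 4), node(X, unit, X)).
Bind X := node(4, unit, 4); substituting into the remaining equation gives: node(h(n, node(n, unit, n), node(n, unit, n)), A, N) ≐ node(Q, h(unit, A, 4), node(node(4, unit, 4), unit, node(4, unit, 4))). Substituting into the earlier binding gives Y2 := node(N, h(4, A, unit), node(4, unit, 4)).
Decompose node/3: h(n, node(n, unit, n), node(n, unit, n)) ≐ Q,  A ≐ h(unit, A, 4),  N ≐ node(node(4, unit, 4), unit, node(4, unit, 4)).
Bind Q := h(n, node(n, unit, n), node(n, unit, n)); no other remaining equation mentions Q.
Occurs check fails: A occurs in h(unit, A, 4); the equation A ≐ h(unit, A, 4) has no finite solution.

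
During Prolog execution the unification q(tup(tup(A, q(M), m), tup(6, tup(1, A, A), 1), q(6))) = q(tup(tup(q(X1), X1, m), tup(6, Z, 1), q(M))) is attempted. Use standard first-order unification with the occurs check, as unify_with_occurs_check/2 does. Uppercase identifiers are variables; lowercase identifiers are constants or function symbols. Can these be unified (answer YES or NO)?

Decompose q/1: tup(tup(A, q(M), m), tup(6, tup(1, A, A), 1), q(6)) = tup(tup(q(X1), X1, m), tup(6, Z, 1), q(M)).
Decompose tup/3: tup(A, q(M), m) = tup(q(X1), X1, m),  tup(6, tup(1, A, A), 1) = tup(6, Z, 1),  q(6) = q(M).
Decompose tup/3: A = q(X1),  q(M) = X1,  m = m.
Bind A := q(X1); substituting into the one remaining equation that mentions A gives: tup(6, tup(1, q(X1), q(X1)), 1) = tup(6, Z, 1).
Bind X1 := q(M); substituting into the one remaining equation that mentions X1 gives: tup(6, tup(1, q(q(M)), q(q(M))), 1) = tup(6, Z, 1). Substituting into the earlier binding gives A := q(q(M)).
Delete trivial equation m = m.
Decompose tup/3: 6 = 6,  tup(1, q(q(M)), q(q(M))) = Z,  1 = 1.
Delete trivial equation 6 = 6.
Bind Z := tup(1, q(q(M)), q(q(M))); no other remaining equation mentions Z.
Delete trivial equation 1 = 1.
Decompose q/1: 6 = M.
Bind M := 6. Substituting into the earlier bindings gives A := q(q(6)), X1 := q(6), Z := tup(1, q(q(6)), q(q(6))).
No equations remain and no clash or occurs-check failure arose, so a unifier exists.

YES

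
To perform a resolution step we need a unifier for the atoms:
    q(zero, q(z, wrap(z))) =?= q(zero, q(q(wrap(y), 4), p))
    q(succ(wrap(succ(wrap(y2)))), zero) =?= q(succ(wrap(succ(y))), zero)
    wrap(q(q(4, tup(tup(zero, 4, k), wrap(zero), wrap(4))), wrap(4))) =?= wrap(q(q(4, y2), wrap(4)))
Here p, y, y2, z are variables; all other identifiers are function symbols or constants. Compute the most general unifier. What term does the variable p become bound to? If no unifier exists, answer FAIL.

Decompose q/2: zero =?= zero,  q(z, wrap(z)) =?= q(q(wrap(y), 4), p).
Delete trivial equation zero =?= zero.
Decompose q/2: z =?= q(wrap(y), 4),  wrap(z) =?= p.
Bind z := q(wrap(y), 4); substituting into the one remaining equation that mentions z gives: wrap(q(wrap(y), 4)) =?= p.
Bind p := wrap(q(wrap(y), 4)); no other remaining equation mentions p.
Decompose q/2: succ(wrap(succ(wrap(y2)))) =?= succ(wrap(succ(y))),  zero =?= zero.
Decompose succ/1: wrap(succ(wrap(y2))) =?= wrap(succ(y)).
Decompose wrap/1: succ(wrap(y2)) =?= succ(y).
Decompose succ/1: wrap(y2) =?= y.
Bind y := wrap(y2); no other remaining equation mentions y. Substituting into the earlier bindings gives z := q(wrap(wrap(y2)), 4), p := wrap(q(wrap(wrap(y2)), 4)).
Delete trivial equation zero =?= zero.
Decompose wrap/1: q(q(4, tup(tup(zero, 4, k), wrap(zero), wrap(4))), wrap(4)) =?= q(q(4, y2), wrap(4)).
Decompose q/2: q(4, tup(tup(zero, 4, k), wrap(zero), wrap(4))) =?= q(4, y2),  wrap(4) =?= wrap(4).
Decompose q/2: 4 =?= 4,  tup(tup(zero, 4, k), wrap(zero), wrap(4)) =?= y2.
Delete trivial equation 4 =?= 4.
Bind y2 := tup(tup(zero, 4, k), wrap(zero), wrap(4)); no other remaining equation mentions y2. Substituting into the earlier bindings gives z := q(wrap(wrap(tup(tup(zero, 4, k), wrap(zero), wrap(4)))), 4), p := wrap(q(wrap(wrap(tup(tup(zero, 4, k), wrap(zero), wrap(4)))), 4)), y := wrap(tup(tup(zero, 4, k), wrap(zero), wrap(4))).
Delete trivial equation wrap(4) =?= wrap(4).
MGU = { z -> q(wrap(wrap(tup(tup(zero, 4, k), wrap(zero), wrap(4)))), 4), p -> wrap(q(wrap(wrap(tup(tup(zero, 4, k), wrap(zero), wrap(4)))), 4)), y -> wrap(tup(tup(zero, 4, k), wrap(zero), wrap(4))), y2 -> tup(tup(zero, 4, k), wrap(zero), wrap(4)) }, so p -> wrap(q(wrap(wrap(tup(tup(zero, 4, k), wrap(zero), wrap(4)))), 4)).

wrap(q(wrap(wrap(tup(tup(zero, 4, k), wrap(zero), wrap(4)))), 4))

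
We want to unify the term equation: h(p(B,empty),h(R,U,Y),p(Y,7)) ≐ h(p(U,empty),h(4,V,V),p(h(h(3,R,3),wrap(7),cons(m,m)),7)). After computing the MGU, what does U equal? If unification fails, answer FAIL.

h(h(3,4,3),wrap(7),cons(m,m))

Decompose h/3: p(B,empty) ≐ p(U,empty),  h(R,U,Y) ≐ h(4,V,V),  p(Y,7) ≐ p(h(h(3,R,3),wrap(7),cons(m,m)),7).
Decompose p/2: B ≐ U,  empty ≐ empty.
Bind B := U; no other remaining equation mentions B.
Delete trivial equation empty ≐ empty.
Decompose h/3: R ≐ 4,  U ≐ V,  Y ≐ V.
Bind R := 4; substituting into the one remaining equation that mentions R gives: p(Y,7) ≐ p(h(h(3,4,3),wrap(7),cons(m,m)),7).
Bind U := V; no other remaining equation mentions U. Substituting into the earlier binding gives B := V.
Bind Y := V; substituting into the remaining equation gives: p(V,7) ≐ p(h(h(3,4,3),wrap(7),cons(m,m)),7).
Decompose p/2: V ≐ h(h(3,4,3),wrap(7),cons(m,m)),  7 ≐ 7.
Bind V := h(h(3,4,3),wrap(7),cons(m,m)); no other remaining equation mentions V. Substituting into the earlier bindings gives B := h(h(3,4,3),wrap(7),cons(m,m)), U := h(h(3,4,3),wrap(7),cons(m,m)), Y := h(h(3,4,3),wrap(7),cons(m,m)).
Delete trivial equation 7 ≐ 7.
MGU = { B ↦ h(h(3,4,3),wrap(7),cons(m,m)), R ↦ 4, U ↦ h(h(3,4,3),wrap(7),cons(m,m)), Y ↦ h(h(3,4,3),wrap(7),cons(m,m)), V ↦ h(h(3,4,3),wrap(7),cons(m,m)) }, so U ↦ h(h(3,4,3),wrap(7),cons(m,m)).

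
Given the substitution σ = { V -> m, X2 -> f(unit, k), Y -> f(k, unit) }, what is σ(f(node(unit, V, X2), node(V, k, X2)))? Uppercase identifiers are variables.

f(node(unit, m, f(unit, k)), node(m, k, f(unit, k)))

Replace each occurrence of V with m.
Replace each occurrence of X2 with f(unit, k).
Result: f(node(unit, m, f(unit, k)), node(m, k, f(unit, k))).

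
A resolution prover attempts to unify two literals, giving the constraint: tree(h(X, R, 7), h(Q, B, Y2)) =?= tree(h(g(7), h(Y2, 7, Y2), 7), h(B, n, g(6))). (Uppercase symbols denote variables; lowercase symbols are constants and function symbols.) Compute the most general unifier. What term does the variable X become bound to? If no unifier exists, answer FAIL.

Decompose tree/2: h(X, R, 7) =?= h(g(7), h(Y2, 7, Y2), 7),  h(Q, B, Y2) =?= h(B, n, g(6)).
Decompose h/3: X =?= g(7),  R =?= h(Y2, 7, Y2),  7 =?= 7.
Bind X := g(7); no other remaining equation mentions X.
Bind R := h(Y2, 7, Y2); no other remaining equation mentions R.
Delete trivial equation 7 =?= 7.
Decompose h/3: Q =?= B,  B =?= n,  Y2 =?= g(6).
Bind Q := B; no other remaining equation mentions Q.
Bind B := n; no other remaining equation mentions B. Substituting into the earlier binding gives Q := n.
Bind Y2 := g(6). Substituting into the earlier binding gives R := h(g(6), 7, g(6)).
MGU = { X := g(7), R := h(g(6), 7, g(6)), Q := n, B := n, Y2 := g(6) }, so X := g(7).

g(7)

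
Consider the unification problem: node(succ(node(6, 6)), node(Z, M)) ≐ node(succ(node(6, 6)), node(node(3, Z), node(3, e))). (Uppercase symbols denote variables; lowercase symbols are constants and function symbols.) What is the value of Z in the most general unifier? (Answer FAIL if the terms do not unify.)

Decompose node/2: succ(node(6, 6)) ≐ succ(node(6, 6)),  node(Z, M) ≐ node(node(3, Z), node(3, e)).
Delete trivial equation succ(node(6, 6)) ≐ succ(node(6, 6)).
Decompose node/2: Z ≐ node(3, Z),  M ≐ node(3, e).
Occurs check fails: Z occurs in node(3, Z); the equation Z ≐ node(3, Z) has no finite solution.

FAIL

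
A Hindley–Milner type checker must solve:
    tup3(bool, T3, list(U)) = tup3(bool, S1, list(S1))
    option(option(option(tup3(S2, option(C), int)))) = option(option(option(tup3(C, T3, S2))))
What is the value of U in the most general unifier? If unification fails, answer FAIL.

Decompose tup3/3: bool = bool,  T3 = S1,  list(U) = list(S1).
Delete trivial equation bool = bool.
Bind T3 := S1; substituting into the one remaining equation that mentions T3 gives: option(option(option(tup3(S2, option(C), int)))) = option(option(option(tup3(C, S1, S2)))).
Decompose list/1: U = S1.
Bind U := S1; no other remaining equation mentions U.
Decompose option/1: option(option(tup3(S2, option(C), int))) = option(option(tup3(C, S1, S2))).
Decompose option/1: option(tup3(S2, option(C), int)) = option(tup3(C, S1, S2)).
Decompose option/1: tup3(S2, option(C), int) = tup3(C, S1, S2).
Decompose tup3/3: S2 = C,  option(C) = S1,  int = S2.
Bind S2 := C; substituting into the one remaining equation that mentions S2 gives: int = C.
Bind S1 := option(C); no other remaining equation mentions S1. Substituting into the earlier bindings gives T3 := option(C), U := option(C).
Bind C := int. Substituting into the earlier bindings gives T3 := option(int), U := option(int), S2 := int, S1 := option(int).
MGU = { T3 ↦ option(int), U ↦ option(int), S2 ↦ int, S1 ↦ option(int), C ↦ int }, so U ↦ option(int).

option(int)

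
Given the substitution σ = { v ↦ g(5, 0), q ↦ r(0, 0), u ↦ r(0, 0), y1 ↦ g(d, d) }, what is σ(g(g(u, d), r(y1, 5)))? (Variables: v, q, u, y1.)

g(g(r(0, 0), d), r(g(d, d), 5))

Replace each occurrence of u with r(0, 0).
Replace each occurrence of y1 with g(d, d).
Result: g(g(r(0, 0), d), r(g(d, d), 5)).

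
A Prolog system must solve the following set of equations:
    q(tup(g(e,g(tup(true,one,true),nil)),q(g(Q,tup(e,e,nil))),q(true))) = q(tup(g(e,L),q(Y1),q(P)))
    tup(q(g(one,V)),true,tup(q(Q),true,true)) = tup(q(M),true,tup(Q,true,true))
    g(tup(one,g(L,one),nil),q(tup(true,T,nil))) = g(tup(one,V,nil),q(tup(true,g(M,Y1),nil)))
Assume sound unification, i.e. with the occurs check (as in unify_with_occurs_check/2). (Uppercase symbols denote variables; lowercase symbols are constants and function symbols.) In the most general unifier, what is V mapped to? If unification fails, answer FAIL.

FAIL

Decompose q/1: tup(g(e,g(tup(true,one,true),nil)),q(g(Q,tup(e,e,nil))),q(true)) = tup(g(e,L),q(Y1),q(P)).
Decompose tup/3: g(e,g(tup(true,one,true),nil)) = g(e,L),  q(g(Q,tup(e,e,nil))) = q(Y1),  q(true) = q(P).
Decompose g/2: e = e,  g(tup(true,one,true),nil) = L.
Delete trivial equation e = e.
Bind L := g(tup(true,one,true),nil); substituting into the one remaining equation that mentions L gives: g(tup(one,g(g(tup(true,one,true),nil),one),nil),q(tup(true,T,nil))) = g(tup(one,V,nil),q(tup(true,g(M,Y1),nil))).
Decompose q/1: g(Q,tup(e,e,nil)) = Y1.
Bind Y1 := g(Q,tup(e,e,nil)); substituting into the one remaining equation that mentions Y1 gives: g(tup(one,g(g(tup(true,one,true),nil),one),nil),q(tup(true,T,nil))) = g(tup(one,V,nil),q(tup(true,g(M,g(Q,tup(e,e,nil))),nil))).
Decompose q/1: true = P.
Bind P := true; no other remaining equation mentions P.
Decompose tup/3: q(g(one,V)) = q(M),  true = true,  tup(q(Q),true,true) = tup(Q,true,true).
Decompose q/1: g(one,V) = M.
Bind M := g(one,V); substituting into the one remaining equation that mentions M gives: g(tup(one,g(g(tup(true,one,true),nil),one),nil),q(tup(true,T,nil))) = g(tup(one,V,nil),q(tup(true,g(g(one,V),g(Q,tup(e,e,nil))),nil))).
Delete trivial equation true = true.
Decompose tup/3: q(Q) = Q,  true = true,  true = true.
Occurs check fails: Q occurs in q(Q); the equation Q = q(Q) has no finite solution.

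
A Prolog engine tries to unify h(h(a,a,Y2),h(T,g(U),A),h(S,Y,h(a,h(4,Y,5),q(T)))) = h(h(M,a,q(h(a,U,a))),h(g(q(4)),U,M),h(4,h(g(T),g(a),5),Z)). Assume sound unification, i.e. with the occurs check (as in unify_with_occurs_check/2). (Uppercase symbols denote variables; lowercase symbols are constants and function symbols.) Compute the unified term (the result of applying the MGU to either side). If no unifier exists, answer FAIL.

FAIL

Decompose h/3: h(a,a,Y2) = h(M,a,q(h(a,U,a))),  h(T,g(U),A) = h(g(q(4)),U,M),  h(S,Y,h(a,h(4,Y,5),q(T))) = h(4,h(g(T),g(a),5),Z).
Decompose h/3: a = M,  a = a,  Y2 = q(h(a,U,a)).
Bind M := a; substituting into the one remaining equation that mentions M gives: h(T,g(U),A) = h(g(q(4)),U,a).
Delete trivial equation a = a.
Bind Y2 := q(h(a,U,a)); no other remaining equation mentions Y2.
Decompose h/3: T = g(q(4)),  g(U) = U,  A = a.
Bind T := g(q(4)); substituting into the one remaining equation that mentions T gives: h(S,Y,h(a,h(4,Y,5),q(g(q(4))))) = h(4,h(g(g(q(4))),g(a),5),Z).
Occurs check fails: U occurs in g(U); the equation U = g(U) has no finite solution.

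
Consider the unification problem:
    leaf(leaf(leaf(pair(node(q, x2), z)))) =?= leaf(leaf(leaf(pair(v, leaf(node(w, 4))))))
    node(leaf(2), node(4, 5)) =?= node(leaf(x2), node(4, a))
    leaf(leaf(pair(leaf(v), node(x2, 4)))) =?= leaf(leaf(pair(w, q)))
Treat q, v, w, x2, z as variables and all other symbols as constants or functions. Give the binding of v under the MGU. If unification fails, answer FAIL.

FAIL

Decompose leaf/1: leaf(leaf(pair(node(q, x2), z))) =?= leaf(leaf(pair(v, leaf(node(w, 4))))).
Decompose leaf/1: leaf(pair(node(q, x2), z)) =?= leaf(pair(v, leaf(node(w, 4)))).
Decompose leaf/1: pair(node(q, x2), z) =?= pair(v, leaf(node(w, 4))).
Decompose pair/2: node(q, x2) =?= v,  z =?= leaf(node(w, 4)).
Bind v := node(q, x2); substituting into the one remaining equation that mentions v gives: leaf(leaf(pair(leaf(node(q, x2)), node(x2, 4)))) =?= leaf(leaf(pair(w, q))).
Bind z := leaf(node(w, 4)); no other remaining equation mentions z.
Decompose node/2: leaf(2) =?= leaf(x2),  node(4, 5) =?= node(4, a).
Decompose leaf/1: 2 =?= x2.
Bind x2 := 2; substituting into the one remaining equation that mentions x2 gives: leaf(leaf(pair(leaf(node(q, 2)), node(2, 4)))) =?= leaf(leaf(pair(w, q))). Substituting into the earlier binding gives v := node(q, 2).
Decompose node/2: 4 =?= 4,  5 =?= a.
Delete trivial equation 4 =?= 4.
Clash: constants 5 and a differ; no unifier exists.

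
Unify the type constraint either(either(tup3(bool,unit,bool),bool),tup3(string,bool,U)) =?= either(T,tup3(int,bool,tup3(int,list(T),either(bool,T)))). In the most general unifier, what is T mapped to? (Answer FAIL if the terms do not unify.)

FAIL

Decompose either/2: either(tup3(bool,unit,bool),bool) =?= T,  tup3(string,bool,U) =?= tup3(int,bool,tup3(int,list(T),either(bool,T))).
Bind T := either(tup3(bool,unit,bool),bool); substituting into the remaining equation gives: tup3(string,bool,U) =?= tup3(int,bool,tup3(int,list(either(tup3(bool,unit,bool),bool)),either(bool,either(tup3(bool,unit,bool),bool)))).
Decompose tup3/3: string =?= int,  bool =?= bool,  U =?= tup3(int,list(either(tup3(bool,unit,bool),bool)),either(bool,either(tup3(bool,unit,bool),bool))).
Clash: constants string and int differ; no unifier exists.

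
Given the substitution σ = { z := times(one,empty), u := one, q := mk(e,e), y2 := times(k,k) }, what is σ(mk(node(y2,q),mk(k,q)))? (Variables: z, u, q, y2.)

mk(node(times(k,k),mk(e,e)),mk(k,mk(e,e)))

Replace each occurrence of q with mk(e,e).
Replace each occurrence of y2 with times(k,k).
Result: mk(node(times(k,k),mk(e,e)),mk(k,mk(e,e))).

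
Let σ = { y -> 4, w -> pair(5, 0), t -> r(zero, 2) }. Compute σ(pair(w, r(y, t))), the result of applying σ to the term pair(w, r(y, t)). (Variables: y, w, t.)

Replace each occurrence of y with 4.
Replace each occurrence of w with pair(5, 0).
Replace each occurrence of t with r(zero, 2).
Result: pair(pair(5, 0), r(4, r(zero, 2))).

pair(pair(5, 0), r(4, r(zero, 2)))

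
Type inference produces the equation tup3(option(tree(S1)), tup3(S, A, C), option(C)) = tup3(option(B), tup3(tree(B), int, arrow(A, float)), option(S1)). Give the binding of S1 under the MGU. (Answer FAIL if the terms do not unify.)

Decompose tup3/3: option(tree(S1)) = option(B),  tup3(S, A, C) = tup3(tree(B), int, arrow(A, float)),  option(C) = option(S1).
Decompose option/1: tree(S1) = B.
Bind B := tree(S1); substituting into the one remaining equation that mentions B gives: tup3(S, A, C) = tup3(tree(tree(S1)), int, arrow(A, float)).
Decompose tup3/3: S = tree(tree(S1)),  A = int,  C = arrow(A, float).
Bind S := tree(tree(S1)); no other remaining equation mentions S.
Bind A := int; substituting into the one remaining equation that mentions A gives: C = arrow(int, float).
Bind C := arrow(int, float); substituting into the remaining equation gives: option(arrow(int, float)) = option(S1).
Decompose option/1: arrow(int, float) = S1.
Bind S1 := arrow(int, float). Substituting into the earlier bindings gives B := tree(arrow(int, float)), S := tree(tree(arrow(int, float))).
MGU = { B := tree(arrow(int, float)), S := tree(tree(arrow(int, float))), A := int, C := arrow(int, float), S1 := arrow(int, float) }, so S1 := arrow(int, float).

arrow(int, float)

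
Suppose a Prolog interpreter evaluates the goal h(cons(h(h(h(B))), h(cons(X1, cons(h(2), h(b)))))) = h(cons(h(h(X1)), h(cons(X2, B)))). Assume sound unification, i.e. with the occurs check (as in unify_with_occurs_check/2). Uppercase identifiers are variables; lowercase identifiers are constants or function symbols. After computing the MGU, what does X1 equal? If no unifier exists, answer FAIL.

Decompose h/1: cons(h(h(h(B))), h(cons(X1, cons(h(2), h(b))))) = cons(h(h(X1)), h(cons(X2, B))).
Decompose cons/2: h(h(h(B))) = h(h(X1)),  h(cons(X1, cons(h(2), h(b)))) = h(cons(X2, B)).
Decompose h/1: h(h(B)) = h(X1).
Decompose h/1: h(B) = X1.
Bind X1 := h(B); substituting into the remaining equation gives: h(cons(h(B), cons(h(2), h(b)))) = h(cons(X2, B)).
Decompose h/1: cons(h(B), cons(h(2), h(b))) = cons(X2, B).
Decompose cons/2: h(B) = X2,  cons(h(2), h(b)) = B.
Bind X2 := h(B); no other remaining equation mentions X2.
Bind B := cons(h(2), h(b)). Substituting into the earlier bindings gives X1 := h(cons(h(2), h(b))), X2 := h(cons(h(2), h(b))).
MGU = { X1 ↦ h(cons(h(2), h(b))), X2 ↦ h(cons(h(2), h(b))), B ↦ cons(h(2), h(b)) }, so X1 ↦ h(cons(h(2), h(b))).

h(cons(h(2), h(b)))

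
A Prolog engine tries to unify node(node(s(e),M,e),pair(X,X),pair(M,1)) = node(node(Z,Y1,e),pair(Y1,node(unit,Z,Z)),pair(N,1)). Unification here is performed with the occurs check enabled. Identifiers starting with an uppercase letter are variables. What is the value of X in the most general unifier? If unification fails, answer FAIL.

Decompose node/3: node(s(e),M,e) = node(Z,Y1,e),  pair(X,X) = pair(Y1,node(unit,Z,Z)),  pair(M,1) = pair(N,1).
Decompose node/3: s(e) = Z,  M = Y1,  e = e.
Bind Z := s(e); substituting into the one remaining equation that mentions Z gives: pair(X,X) = pair(Y1,node(unit,s(e),s(e))).
Bind M := Y1; substituting into the one remaining equation that mentions M gives: pair(Y1,1) = pair(N,1).
Delete trivial equation e = e.
Decompose pair/2: X = Y1,  X = node(unit,s(e),s(e)).
Bind X := Y1; substituting into the one remaining equation that mentions X gives: Y1 = node(unit,s(e),s(e)).
Bind Y1 := node(unit,s(e),s(e)); substituting into the remaining equation gives: pair(node(unit,s(e),s(e)),1) = pair(N,1). Substituting into the earlier bindings gives M := node(unit,s(e),s(e)), X := node(unit,s(e),s(e)).
Decompose pair/2: node(unit,s(e),s(e)) = N,  1 = 1.
Bind N := node(unit,s(e),s(e)); no other remaining equation mentions N.
Delete trivial equation 1 = 1.
MGU = { Z ↦ s(e), M ↦ node(unit,s(e),s(e)), X ↦ node(unit,s(e),s(e)), Y1 ↦ node(unit,s(e),s(e)), N ↦ node(unit,s(e),s(e)) }, so X ↦ node(unit,s(e),s(e)).

node(unit,s(e),s(e))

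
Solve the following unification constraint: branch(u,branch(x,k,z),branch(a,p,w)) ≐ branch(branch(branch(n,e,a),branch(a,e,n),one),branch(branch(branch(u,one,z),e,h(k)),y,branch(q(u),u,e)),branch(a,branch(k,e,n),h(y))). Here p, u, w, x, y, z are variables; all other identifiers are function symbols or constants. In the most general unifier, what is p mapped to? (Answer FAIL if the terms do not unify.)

branch(k,e,n)

Decompose branch/3: u ≐ branch(branch(n,e,a),branch(a,e,n),one),  branch(x,k,z) ≐ branch(branch(branch(u,one,z),e,h(k)),y,branch(q(u),u,e)),  branch(a,p,w) ≐ branch(a,branch(k,e,n),h(y)).
Bind u := branch(branch(n,e,a),branch(a,e,n),one); substituting into the one remaining equation that mentions u gives: branch(x,k,z) ≐ branch(branch(branch(branch(branch(n,e,a),branch(a,e,n),one),one,z),e,h(k)),y,branch(q(branch(branch(n,e,a),branch(a,e,n),one)),branch(branch(n,e,a),branch(a,e,n),one),e)).
Decompose branch/3: x ≐ branch(branch(branch(branch(n,e,a),branch(a,e,n),one),one,z),e,h(k)),  k ≐ y,  z ≐ branch(q(branch(branch(n,e,a),branch(a,e,n),one)),branch(branch(n,e,a),branch(a,e,n),one),e).
Bind x := branch(branch(branch(branch(n,e,a),branch(a,e,n),one),one,z),e,h(k)); no other remaining equation mentions x.
Bind y := k; substituting into the one remaining equation that mentions y gives: branch(a,p,w) ≐ branch(a,branch(k,e,n),h(k)).
Bind z := branch(q(branch(branch(n,e,a),branch(a,e,n),one)),branch(branch(n,e,a),branch(a,e,n),one),e); no other remaining equation mentions z. Substituting into the earlier binding gives x := branch(branch(branch(branch(n,e,a),branch(a,e,n),one),one,branch(q(branch(branch(n,e,a),branch(a,e,n),one)),branch(branch(n,e,a),branch(a,e,n),one),e)),e,h(k)).
Decompose branch/3: a ≐ a,  p ≐ branch(k,e,n),  w ≐ h(k).
Delete trivial equation a ≐ a.
Bind p := branch(k,e,n); no other remaining equation mentions p.
Bind w := h(k).
MGU = { u -> branch(branch(n,e,a),branch(a,e,n),one), x -> branch(branch(branch(branch(n,e,a),branch(a,e,n),one),one,branch(q(branch(branch(n,e,a),branch(a,e,n),one)),branch(branch(n,e,a),branch(a,e,n),one),e)),e,h(k)), y -> k, z -> branch(q(branch(branch(n,e,a),branch(a,e,n),one)),branch(branch(n,e,a),branch(a,e,n),one),e), p -> branch(k,e,n), w -> h(k) }, so p -> branch(k,e,n).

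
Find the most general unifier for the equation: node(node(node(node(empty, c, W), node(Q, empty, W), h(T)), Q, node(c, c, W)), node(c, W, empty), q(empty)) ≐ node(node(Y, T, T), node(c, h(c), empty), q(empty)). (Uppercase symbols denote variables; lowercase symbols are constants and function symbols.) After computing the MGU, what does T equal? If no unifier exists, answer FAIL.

Decompose node/3: node(node(node(empty, c, W), node(Q, empty, W), h(T)), Q, node(c, c, W)) ≐ node(Y, T, T),  node(c, W, empty) ≐ node(c, h(c), empty),  q(empty) ≐ q(empty).
Decompose node/3: node(node(empty, c, W), node(Q, empty, W), h(T)) ≐ Y,  Q ≐ T,  node(c, c, W) ≐ T.
Bind Y := node(node(empty, c, W), node(Q, empty, W), h(T)); no other remaining equation mentions Y.
Bind Q := T; no other remaining equation mentions Q. Substituting into the earlier binding gives Y := node(node(empty, c, W), node(T, empty, W), h(T)).
Bind T := node(c, c, W); no other remaining equation mentions T. Substituting into the earlier bindings gives Y := node(node(empty, c, W), node(node(c, c, W), empty, W), h(node(c, c, W))), Q := node(c, c, W).
Decompose node/3: c ≐ c,  W ≐ h(c),  empty ≐ empty.
Delete trivial equation c ≐ c.
Bind W := h(c); no other remaining equation mentions W. Substituting into the earlier bindings gives Y := node(node(empty, c, h(c)), node(node(c, c, h(c)), empty, h(c)), h(node(c, c, h(c)))), Q := node(c, c, h(c)), T := node(c, c, h(c)).
Delete trivial equation empty ≐ empty.
Delete trivial equation q(empty) ≐ q(empty).
MGU = { Y -> node(node(empty, c, h(c)), node(node(c, c, h(c)), empty, h(c)), h(node(c, c, h(c)))), Q -> node(c, c, h(c)), T -> node(c, c, h(c)), W -> h(c) }, so T -> node(c, c, h(c)).

node(c, c, h(c))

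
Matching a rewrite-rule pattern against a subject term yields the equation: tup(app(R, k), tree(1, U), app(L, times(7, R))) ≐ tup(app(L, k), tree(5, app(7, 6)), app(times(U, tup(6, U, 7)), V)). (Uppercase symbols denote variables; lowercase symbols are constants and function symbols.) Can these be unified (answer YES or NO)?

NO

Decompose tup/3: app(R, k) ≐ app(L, k),  tree(1, U) ≐ tree(5, app(7, 6)),  app(L, times(7, R)) ≐ app(times(U, tup(6, U, 7)), V).
Decompose app/2: R ≐ L,  k ≐ k.
Bind R := L; substituting into the one remaining equation that mentions R gives: app(L, times(7, L)) ≐ app(times(U, tup(6, U, 7)), V).
Delete trivial equation k ≐ k.
Decompose tree/2: 1 ≐ 5,  U ≐ app(7, 6).
Clash: constants 1 and 5 differ; no unifier exists.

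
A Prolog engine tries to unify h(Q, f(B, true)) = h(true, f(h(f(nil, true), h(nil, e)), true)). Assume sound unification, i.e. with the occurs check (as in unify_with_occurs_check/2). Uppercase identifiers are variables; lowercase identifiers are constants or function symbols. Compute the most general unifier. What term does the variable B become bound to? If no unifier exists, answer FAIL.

h(f(nil, true), h(nil, e))

Decompose h/2: Q = true,  f(B, true) = f(h(f(nil, true), h(nil, e)), true).
Bind Q := true; no other remaining equation mentions Q.
Decompose f/2: B = h(f(nil, true), h(nil, e)),  true = true.
Bind B := h(f(nil, true), h(nil, e)); no other remaining equation mentions B.
Delete trivial equation true = true.
MGU = { Q ↦ true, B ↦ h(f(nil, true), h(nil, e)) }, so B ↦ h(f(nil, true), h(nil, e)).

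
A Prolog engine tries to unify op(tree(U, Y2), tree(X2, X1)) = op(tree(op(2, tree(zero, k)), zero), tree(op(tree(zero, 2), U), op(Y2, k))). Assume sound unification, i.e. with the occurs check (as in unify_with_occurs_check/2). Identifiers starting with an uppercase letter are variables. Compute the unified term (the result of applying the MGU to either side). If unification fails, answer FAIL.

op(tree(op(2, tree(zero, k)), zero), tree(op(tree(zero, 2), op(2, tree(zero, k))), op(zero, k)))

Decompose op/2: tree(U, Y2) = tree(op(2, tree(zero, k)), zero),  tree(X2, X1) = tree(op(tree(zero, 2), U), op(Y2, k)).
Decompose tree/2: U = op(2, tree(zero, k)),  Y2 = zero.
Bind U := op(2, tree(zero, k)); substituting into the one remaining equation that mentions U gives: tree(X2, X1) = tree(op(tree(zero, 2), op(2, tree(zero, k))), op(Y2, k)).
Bind Y2 := zero; substituting into the remaining equation gives: tree(X2, X1) = tree(op(tree(zero, 2), op(2, tree(zero, k))), op(zero, k)).
Decompose tree/2: X2 = op(tree(zero, 2), op(2, tree(zero, k))),  X1 = op(zero, k).
Bind X2 := op(tree(zero, 2), op(2, tree(zero, k))); no other remaining equation mentions X2.
Bind X1 := op(zero, k).
Applying the MGU to either side gives op(tree(op(2, tree(zero, k)), zero), tree(op(tree(zero, 2), op(2, tree(zero, k))), op(zero, k))).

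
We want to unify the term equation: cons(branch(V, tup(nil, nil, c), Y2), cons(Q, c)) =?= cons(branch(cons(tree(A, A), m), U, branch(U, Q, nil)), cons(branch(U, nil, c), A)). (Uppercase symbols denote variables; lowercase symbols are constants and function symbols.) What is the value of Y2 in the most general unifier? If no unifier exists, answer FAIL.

branch(tup(nil, nil, c), branch(tup(nil, nil, c), nil, c), nil)

Decompose cons/2: branch(V, tup(nil, nil, c), Y2) =?= branch(cons(tree(A, A), m), U, branch(U, Q, nil)),  cons(Q, c) =?= cons(branch(U, nil, c), A).
Decompose branch/3: V =?= cons(tree(A, A), m),  tup(nil, nil, c) =?= U,  Y2 =?= branch(U, Q, nil).
Bind V := cons(tree(A, A), m); no other remaining equation mentions V.
Bind U := tup(nil, nil, c); substituting into the remaining equations gives: Y2 =?= branch(tup(nil, nil, c), Q, nil),  cons(Q, c) =?= cons(branch(tup(nil, nil, c), nil, c), A).
Bind Y2 := branch(tup(nil, nil, c), Q, nil); no other remaining equation mentions Y2.
Decompose cons/2: Q =?= branch(tup(nil, nil, c), nil, c),  c =?= A.
Bind Q := branch(tup(nil, nil, c), nil, c); no other remaining equation mentions Q. Substituting into the earlier binding gives Y2 := branch(tup(nil, nil, c), branch(tup(nil, nil, c), nil, c), nil).
Bind A := c. Substituting into the earlier binding gives V := cons(tree(c, c), m).
MGU = { V ↦ cons(tree(c, c), m), U ↦ tup(nil, nil, c), Y2 ↦ branch(tup(nil, nil, c), branch(tup(nil, nil, c), nil, c), nil), Q ↦ branch(tup(nil, nil, c), nil, c), A ↦ c }, so Y2 ↦ branch(tup(nil, nil, c), branch(tup(nil, nil, c), nil, c), nil).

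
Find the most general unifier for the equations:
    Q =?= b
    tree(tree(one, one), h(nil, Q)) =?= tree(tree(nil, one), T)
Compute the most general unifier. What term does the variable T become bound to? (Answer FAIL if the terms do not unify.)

FAIL

Bind Q := b; substituting into the remaining equation gives: tree(tree(one, one), h(nil, b)) =?= tree(tree(nil, one), T).
Decompose tree/2: tree(one, one) =?= tree(nil, one),  h(nil, b) =?= T.
Decompose tree/2: one =?= nil,  one =?= one.
Clash: constants one and nil differ; no unifier exists.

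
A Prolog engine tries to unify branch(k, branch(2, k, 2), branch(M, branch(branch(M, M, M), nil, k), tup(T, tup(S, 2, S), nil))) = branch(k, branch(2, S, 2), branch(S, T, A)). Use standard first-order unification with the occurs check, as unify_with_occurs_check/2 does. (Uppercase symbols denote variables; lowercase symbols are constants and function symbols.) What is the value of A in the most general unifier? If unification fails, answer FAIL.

tup(branch(branch(k, k, k), nil, k), tup(k, 2, k), nil)

Decompose branch/3: k = k,  branch(2, k, 2) = branch(2, S, 2),  branch(M, branch(branch(M, M, M), nil, k), tup(T, tup(S, 2, S), nil)) = branch(S, T, A).
Delete trivial equation k = k.
Decompose branch/3: 2 = 2,  k = S,  2 = 2.
Delete trivial equation 2 = 2.
Bind S := k; substituting into the one remaining equation that mentions S gives: branch(M, branch(branch(M, M, M), nil, k), tup(T, tup(k, 2, k), nil)) = branch(k, T, A).
Delete trivial equation 2 = 2.
Decompose branch/3: M = k,  branch(branch(M, M, M), nil, k) = T,  tup(T, tup(k, 2, k), nil) = A.
Bind M := k; substituting into the one remaining equation that mentions M gives: branch(branch(k, k, k), nil, k) = T.
Bind T := branch(branch(k, k, k), nil, k); substituting into the remaining equation gives: tup(branch(branch(k, k, k), nil, k), tup(k, 2, k), nil) = A.
Bind A := tup(branch(branch(k, k, k), nil, k), tup(k, 2, k), nil).
MGU = { S ↦ k, M ↦ k, T ↦ branch(branch(k, k, k), nil, k), A ↦ tup(branch(branch(k, k, k), nil, k), tup(k, 2, k), nil) }, so A ↦ tup(branch(branch(k, k, k), nil, k), tup(k, 2, k), nil).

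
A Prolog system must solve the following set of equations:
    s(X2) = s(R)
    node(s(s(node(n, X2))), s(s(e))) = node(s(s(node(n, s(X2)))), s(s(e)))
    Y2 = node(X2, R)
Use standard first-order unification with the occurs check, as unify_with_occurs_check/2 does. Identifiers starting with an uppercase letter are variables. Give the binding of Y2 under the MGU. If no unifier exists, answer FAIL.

FAIL

Decompose s/1: X2 = R.
Bind X2 := R; substituting into the remaining equations gives: node(s(s(node(n, R))), s(s(e))) = node(s(s(node(n, s(R)))), s(s(e))),  Y2 = node(R, R).
Decompose node/2: s(s(node(n, R))) = s(s(node(n, s(R)))),  s(s(e)) = s(s(e)).
Decompose s/1: s(node(n, R)) = s(node(n, s(R))).
Decompose s/1: node(n, R) = node(n, s(R)).
Decompose node/2: n = n,  R = s(R).
Delete trivial equation n = n.
Occurs check fails: R occurs in s(R); the equation R = s(R) has no finite solution.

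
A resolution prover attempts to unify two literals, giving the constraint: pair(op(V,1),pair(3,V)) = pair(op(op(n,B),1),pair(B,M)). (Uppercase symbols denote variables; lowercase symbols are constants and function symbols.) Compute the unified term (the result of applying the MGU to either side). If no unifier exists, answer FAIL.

pair(op(op(n,3),1),pair(3,op(n,3)))

Decompose pair/2: op(V,1) = op(op(n,B),1),  pair(3,V) = pair(B,M).
Decompose op/2: V = op(n,B),  1 = 1.
Bind V := op(n,B); substituting into the one remaining equation that mentions V gives: pair(3,op(n,B)) = pair(B,M).
Delete trivial equation 1 = 1.
Decompose pair/2: 3 = B,  op(n,B) = M.
Bind B := 3; substituting into the remaining equation gives: op(n,3) = M. Substituting into the earlier binding gives V := op(n,3).
Bind M := op(n,3).
Applying the MGU to either side gives pair(op(op(n,3),1),pair(3,op(n,3))).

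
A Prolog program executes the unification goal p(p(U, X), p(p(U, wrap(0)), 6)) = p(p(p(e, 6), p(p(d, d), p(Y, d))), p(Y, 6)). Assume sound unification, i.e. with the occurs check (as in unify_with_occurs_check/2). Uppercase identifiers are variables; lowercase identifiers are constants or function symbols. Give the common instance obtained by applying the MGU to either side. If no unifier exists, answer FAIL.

p(p(p(e, 6), p(p(d, d), p(p(p(e, 6), wrap(0)), d))), p(p(p(e, 6), wrap(0)), 6))

Decompose p/2: p(U, X) = p(p(e, 6), p(p(d, d), p(Y, d))),  p(p(U, wrap(0)), 6) = p(Y, 6).
Decompose p/2: U = p(e, 6),  X = p(p(d, d), p(Y, d)).
Bind U := p(e, 6); substituting into the one remaining equation that mentions U gives: p(p(p(e, 6), wrap(0)), 6) = p(Y, 6).
Bind X := p(p(d, d), p(Y, d)); no other remaining equation mentions X.
Decompose p/2: p(p(e, 6), wrap(0)) = Y,  6 = 6.
Bind Y := p(p(e, 6), wrap(0)); no other remaining equation mentions Y. Substituting into the earlier binding gives X := p(p(d, d), p(p(p(e, 6), wrap(0)), d)).
Delete trivial equation 6 = 6.
Applying the MGU to either side gives p(p(p(e, 6), p(p(d, d), p(p(p(e, 6), wrap(0)), d))), p(p(p(e, 6), wrap(0)), 6)).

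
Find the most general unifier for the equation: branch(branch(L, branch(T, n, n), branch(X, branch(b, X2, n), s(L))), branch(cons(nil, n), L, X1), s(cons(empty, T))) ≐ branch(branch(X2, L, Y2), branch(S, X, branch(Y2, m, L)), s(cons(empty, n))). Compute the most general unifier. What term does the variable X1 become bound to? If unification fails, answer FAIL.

branch(branch(branch(n, n, n), branch(b, branch(n, n, n), n), s(branch(n, n, n))), m, branch(n, n, n))

Decompose branch/3: branch(L, branch(T, n, n), branch(X, branch(b, X2, n), s(L))) ≐ branch(X2, L, Y2),  branch(cons(nil, n), L, X1) ≐ branch(S, X, branch(Y2, m, L)),  s(cons(empty, T)) ≐ s(cons(empty, n)).
Decompose branch/3: L ≐ X2,  branch(T, n, n) ≐ L,  branch(X, branch(b, X2, n), s(L)) ≐ Y2.
Bind L := X2; substituting into the 3 remaining equations that mention L gives: branch(T, n, n) ≐ X2,  branch(X, branch(b, X2, n), s(X2)) ≐ Y2,  branch(cons(nil, n), X2, X1) ≐ branch(S, X, branch(Y2, m, X2)).
Bind X2 := branch(T, n, n); substituting into the 2 remaining equations that mention X2 gives: branch(X, branch(b, branch(T, n, n), n), s(branch(T, n, n))) ≐ Y2,  branch(cons(nil, n), branch(T, n, n), X1) ≐ branch(S, X, branch(Y2, m, branch(T, n, n))). Substituting into the earlier binding gives L := branch(T, n, n).
Bind Y2 := branch(X, branch(b, branch(T, n, n), n), s(branch(T, n, n))); substituting into the one remaining equation that mentions Y2 gives: branch(cons(nil, n), branch(T, n, n), X1) ≐ branch(S, X, branch(branch(X, branch(b, branch(T, n, n), n), s(branch(T, n, n))), m, branch(T, n, n))).
Decompose branch/3: cons(nil, n) ≐ S,  branch(T, n, n) ≐ X,  X1 ≐ branch(branch(X, branch(b, branch(T, n, n), n), s(branch(T, n, n))), m, branch(T, n, n)).
Bind S := cons(nil, n); no other remaining equation mentions S.
Bind X := branch(T, n, n); substituting into the one remaining equation that mentions X gives: X1 ≐ branch(branch(branch(T, n, n), branch(b, branch(T, n, n), n), s(branch(T, n, n))), m, branch(T, n, n)). Substituting into the earlier binding gives Y2 := branch(branch(T, n, n), branch(b, branch(T, n, n), n), s(branch(T, n, n))).
Bind X1 := branch(branch(branch(T, n, n), branch(b, branch(T, n, n), n), s(branch(T, n, n))), m, branch(T, n, n)); no other remaining equation mentions X1.
Decompose s/1: cons(empty, T) ≐ cons(empty, n).
Decompose cons/2: empty ≐ empty,  T ≐ n.
Delete trivial equation empty ≐ empty.
Bind T := n. Substituting into the earlier bindings gives L := branch(n, n, n), X2 := branch(n, n, n), Y2 := branch(branch(n, n, n), branch(b, branch(n, n, n), n), s(branch(n, n, n))), X := branch(n, n, n), X1 := branch(branch(branch(n, n, n), branch(b, branch(n, n, n), n), s(branch(n, n, n))), m, branch(n, n, n)).
MGU = { L ↦ branch(n, n, n), X2 ↦ branch(n, n, n), Y2 ↦ branch(branch(n, n, n), branch(b, branch(n, n, n), n), s(branch(n, n, n))), S ↦ cons(nil, n), X ↦ branch(n, n, n), X1 ↦ branch(branch(branch(n, n, n), branch(b, branch(n, n, n), n), s(branch(n, n, n))), m, branch(n, n, n)), T ↦ n }, so X1 ↦ branch(branch(branch(n, n, n), branch(b, branch(n, n, n), n), s(branch(n, n, n))), m, branch(n, n, n)).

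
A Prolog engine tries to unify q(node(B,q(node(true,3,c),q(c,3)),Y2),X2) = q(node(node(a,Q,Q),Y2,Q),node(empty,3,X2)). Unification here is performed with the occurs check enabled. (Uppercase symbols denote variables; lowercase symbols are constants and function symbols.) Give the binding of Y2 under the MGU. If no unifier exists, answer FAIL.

FAIL

Decompose q/2: node(B,q(node(true,3,c),q(c,3)),Y2) = node(node(a,Q,Q),Y2,Q),  X2 = node(empty,3,X2).
Decompose node/3: B = node(a,Q,Q),  q(node(true,3,c),q(c,3)) = Y2,  Y2 = Q.
Bind B := node(a,Q,Q); no other remaining equation mentions B.
Bind Y2 := q(node(true,3,c),q(c,3)); substituting into the one remaining equation that mentions Y2 gives: q(node(true,3,c),q(c,3)) = Q.
Bind Q := q(node(true,3,c),q(c,3)); no other remaining equation mentions Q. Substituting into the earlier binding gives B := node(a,q(node(true,3,c),q(c,3)),q(node(true,3,c),q(c,3))).
Occurs check fails: X2 occurs in node(empty,3,X2); the equation X2 = node(empty,3,X2) has no finite solution.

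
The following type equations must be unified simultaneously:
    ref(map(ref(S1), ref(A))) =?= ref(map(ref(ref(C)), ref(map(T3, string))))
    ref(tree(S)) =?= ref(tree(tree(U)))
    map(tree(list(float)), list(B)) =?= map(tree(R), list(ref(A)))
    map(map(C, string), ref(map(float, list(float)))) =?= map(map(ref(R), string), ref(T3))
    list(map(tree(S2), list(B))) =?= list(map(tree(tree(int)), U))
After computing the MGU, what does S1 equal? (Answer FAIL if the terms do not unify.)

Decompose ref/1: map(ref(S1), ref(A)) =?= map(ref(ref(C)), ref(map(T3, string))).
Decompose map/2: ref(S1) =?= ref(ref(C)),  ref(A) =?= ref(map(T3, string)).
Decompose ref/1: S1 =?= ref(C).
Bind S1 := ref(C); no other remaining equation mentions S1.
Decompose ref/1: A =?= map(T3, string).
Bind A := map(T3, string); substituting into the one remaining equation that mentions A gives: map(tree(list(float)), list(B)) =?= map(tree(R), list(ref(map(T3, string)))).
Decompose ref/1: tree(S) =?= tree(tree(U)).
Decompose tree/1: S =?= tree(U).
Bind S := tree(U); no other remaining equation mentions S.
Decompose map/2: tree(list(float)) =?= tree(R),  list(B) =?= list(ref(map(T3, string))).
Decompose tree/1: list(float) =?= R.
Bind R := list(float); substituting into the one remaining equation that mentions R gives: map(map(C, string), ref(map(float, list(float)))) =?= map(map(ref(list(float)), string), ref(T3)).
Decompose list/1: B =?= ref(map(T3, string)).
Bind B := ref(map(T3, string)); substituting into the one remaining equation that mentions B gives: list(map(tree(S2), list(ref(map(T3, string))))) =?= list(map(tree(tree(int)), U)).
Decompose map/2: map(C, string) =?= map(ref(list(float)), string),  ref(map(float, list(float))) =?= ref(T3).
Decompose map/2: C =?= ref(list(float)),  string =?= string.
Bind C := ref(list(float)); no other remaining equation mentions C. Substituting into the earlier binding gives S1 := ref(ref(list(float))).
Delete trivial equation string =?= string.
Decompose ref/1: map(float, list(float)) =?= T3.
Bind T3 := map(float, list(float)); substituting into the remaining equation gives: list(map(tree(S2), list(ref(map(map(float, list(float)), string))))) =?= list(map(tree(tree(int)), U)). Substituting into the earlier bindings gives A := map(map(float, list(float)), string), B := ref(map(map(float, list(float)), string)).
Decompose list/1: map(tree(S2), list(ref(map(map(float, list(float)), string)))) =?= map(tree(tree(int)), U).
Decompose map/2: tree(S2) =?= tree(tree(int)),  list(ref(map(map(float, list(float)), string))) =?= U.
Decompose tree/1: S2 =?= tree(int).
Bind S2 := tree(int); no other remaining equation mentions S2.
Bind U := list(ref(map(map(float, list(float)), string))). Substituting into the earlier binding gives S := tree(list(ref(map(map(float, list(float)), string)))).
MGU = { S1 -> ref(ref(list(float))), A -> map(map(float, list(float)), string), S -> tree(list(ref(map(map(float, list(float)), string)))), R -> list(float), B -> ref(map(map(float, list(float)), string)), C -> ref(list(float)), T3 -> map(float, list(float)), S2 -> tree(int), U -> list(ref(map(map(float, list(float)), string))) }, so S1 -> ref(ref(list(float))).

ref(ref(list(float)))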